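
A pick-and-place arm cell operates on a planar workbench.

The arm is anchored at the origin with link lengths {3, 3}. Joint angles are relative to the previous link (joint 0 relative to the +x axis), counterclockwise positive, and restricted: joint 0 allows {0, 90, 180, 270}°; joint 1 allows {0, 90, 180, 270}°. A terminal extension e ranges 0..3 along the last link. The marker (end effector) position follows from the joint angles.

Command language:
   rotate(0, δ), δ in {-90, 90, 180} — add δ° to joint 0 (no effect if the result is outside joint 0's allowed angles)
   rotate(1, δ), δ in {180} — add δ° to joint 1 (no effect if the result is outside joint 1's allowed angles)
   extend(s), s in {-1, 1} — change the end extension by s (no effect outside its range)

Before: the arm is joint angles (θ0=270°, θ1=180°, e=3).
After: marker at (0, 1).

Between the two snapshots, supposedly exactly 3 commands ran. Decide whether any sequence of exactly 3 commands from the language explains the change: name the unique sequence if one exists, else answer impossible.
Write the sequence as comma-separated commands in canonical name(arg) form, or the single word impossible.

key: order matters: swapping extend(1) and extend(-1) lands elsewhere
start: joint angles (θ0=270°, θ1=180°, e=3)
[1] after extend(1): joint angles (θ0=270°, θ1=180°, e=3)
[2] after extend(-1): joint angles (θ0=270°, θ1=180°, e=2)
[3] after extend(-1): joint angles (θ0=270°, θ1=180°, e=1)
no rival 3-sequence matches.

extend(1), extend(-1), extend(-1)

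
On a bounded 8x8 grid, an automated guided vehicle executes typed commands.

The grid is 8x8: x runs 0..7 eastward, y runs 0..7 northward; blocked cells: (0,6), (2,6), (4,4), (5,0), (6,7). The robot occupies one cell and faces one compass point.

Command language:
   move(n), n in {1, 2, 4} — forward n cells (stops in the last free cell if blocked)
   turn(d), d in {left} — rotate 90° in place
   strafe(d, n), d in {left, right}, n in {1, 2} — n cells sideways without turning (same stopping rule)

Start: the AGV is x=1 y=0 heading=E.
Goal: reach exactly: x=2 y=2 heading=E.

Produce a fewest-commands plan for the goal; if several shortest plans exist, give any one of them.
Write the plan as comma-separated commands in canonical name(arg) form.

move(1), strafe(left, 2)

t0: x=1 y=0 heading=E
t=1 move(1) ⇒ x=2 y=0 heading=E
t=2 strafe(left, 2) ⇒ x=2 y=2 heading=E
nothing shorter than 2 reaches the goal.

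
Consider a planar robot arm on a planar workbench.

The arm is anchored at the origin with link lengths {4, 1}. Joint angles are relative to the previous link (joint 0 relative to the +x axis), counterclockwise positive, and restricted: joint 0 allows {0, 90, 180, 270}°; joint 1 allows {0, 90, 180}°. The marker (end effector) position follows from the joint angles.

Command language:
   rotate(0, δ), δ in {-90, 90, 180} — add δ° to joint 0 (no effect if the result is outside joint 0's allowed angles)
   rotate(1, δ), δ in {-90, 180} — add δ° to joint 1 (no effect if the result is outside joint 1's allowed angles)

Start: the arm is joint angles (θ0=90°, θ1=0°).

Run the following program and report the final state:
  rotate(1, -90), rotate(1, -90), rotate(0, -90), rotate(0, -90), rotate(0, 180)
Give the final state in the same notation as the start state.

from: joint angles (θ0=90°, θ1=0°)
[1] after rotate(1, -90): joint angles (θ0=90°, θ1=0°)
[2] after rotate(1, -90): joint angles (θ0=90°, θ1=0°)
[3] after rotate(0, -90): joint angles (θ0=0°, θ1=0°)
[4] after rotate(0, -90): joint angles (θ0=270°, θ1=0°)
[5] after rotate(0, 180): joint angles (θ0=90°, θ1=0°)

joint angles (θ0=90°, θ1=0°)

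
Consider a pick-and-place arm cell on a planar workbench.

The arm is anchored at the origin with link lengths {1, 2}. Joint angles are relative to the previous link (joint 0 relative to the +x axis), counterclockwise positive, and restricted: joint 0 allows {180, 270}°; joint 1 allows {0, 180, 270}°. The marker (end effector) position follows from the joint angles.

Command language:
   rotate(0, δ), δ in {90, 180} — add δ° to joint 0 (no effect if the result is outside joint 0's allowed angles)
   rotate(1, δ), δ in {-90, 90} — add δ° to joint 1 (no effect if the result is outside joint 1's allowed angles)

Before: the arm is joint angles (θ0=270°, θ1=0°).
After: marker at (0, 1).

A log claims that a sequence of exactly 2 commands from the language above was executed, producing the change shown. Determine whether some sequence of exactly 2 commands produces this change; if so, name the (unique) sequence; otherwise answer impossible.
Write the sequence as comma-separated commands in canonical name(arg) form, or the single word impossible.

begin: joint angles (θ0=270°, θ1=0°)
t=1 rotate(1, -90) ⇒ joint angles (θ0=270°, θ1=270°)
t=2 rotate(1, -90) ⇒ joint angles (θ0=270°, θ1=180°)
no rival 2-sequence matches.

rotate(1, -90), rotate(1, -90)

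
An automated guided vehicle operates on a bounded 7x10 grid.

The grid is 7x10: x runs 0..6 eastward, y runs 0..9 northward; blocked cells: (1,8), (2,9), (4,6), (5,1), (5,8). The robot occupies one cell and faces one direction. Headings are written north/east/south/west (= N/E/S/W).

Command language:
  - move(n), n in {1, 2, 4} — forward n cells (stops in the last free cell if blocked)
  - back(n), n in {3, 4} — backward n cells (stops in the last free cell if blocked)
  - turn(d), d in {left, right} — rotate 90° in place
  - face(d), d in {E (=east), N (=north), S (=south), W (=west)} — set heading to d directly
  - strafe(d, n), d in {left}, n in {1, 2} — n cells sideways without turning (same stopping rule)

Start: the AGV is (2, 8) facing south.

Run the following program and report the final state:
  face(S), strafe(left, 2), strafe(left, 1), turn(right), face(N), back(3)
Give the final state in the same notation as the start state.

(4, 7) facing north

begin: (2, 8) facing south
1. face(S) → (2, 8) facing south
2. strafe(left, 2) → (4, 8) facing south
3. strafe(left, 1) → (4, 8) facing south
4. turn(right) → (4, 8) facing west
5. face(N) → (4, 8) facing north
6. back(3) → (4, 7) facing north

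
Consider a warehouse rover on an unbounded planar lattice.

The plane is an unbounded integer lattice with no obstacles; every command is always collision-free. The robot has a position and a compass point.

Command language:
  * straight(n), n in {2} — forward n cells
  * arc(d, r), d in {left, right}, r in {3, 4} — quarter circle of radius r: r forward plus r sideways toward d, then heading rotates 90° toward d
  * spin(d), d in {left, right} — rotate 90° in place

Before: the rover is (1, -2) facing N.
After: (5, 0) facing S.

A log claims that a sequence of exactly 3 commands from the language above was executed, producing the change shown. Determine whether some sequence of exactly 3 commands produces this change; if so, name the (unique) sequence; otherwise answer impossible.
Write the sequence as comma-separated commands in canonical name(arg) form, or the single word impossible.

arc(right, 4), spin(right), straight(2)

key: position moved to (5,0) AND the heading swung to S — translation plus rotation needed
t0: (1, -2) facing N
1. arc(right, 4) → (5, 2) facing E
2. spin(right) → (5, 2) facing S
3. straight(2) → (5, 0) facing S
no rival 3-sequence matches.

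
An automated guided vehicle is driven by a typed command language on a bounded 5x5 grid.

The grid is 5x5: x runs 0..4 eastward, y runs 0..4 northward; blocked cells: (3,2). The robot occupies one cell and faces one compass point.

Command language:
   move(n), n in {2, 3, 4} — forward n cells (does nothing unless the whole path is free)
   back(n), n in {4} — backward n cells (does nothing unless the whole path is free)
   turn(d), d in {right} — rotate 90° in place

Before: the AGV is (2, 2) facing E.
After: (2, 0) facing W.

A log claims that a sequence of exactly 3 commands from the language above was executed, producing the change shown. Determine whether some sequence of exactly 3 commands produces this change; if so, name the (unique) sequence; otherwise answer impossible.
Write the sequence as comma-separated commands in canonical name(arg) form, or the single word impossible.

turn(right), move(2), turn(right)

key: cell and facing (now W) both changed — the 3 commands mix motion and turning
from: (2, 2) facing E
step 1 (turn(right)): (2, 2) facing S
step 2 (move(2)): (2, 0) facing S
step 3 (turn(right)): (2, 0) facing W
no rival 3-sequence matches.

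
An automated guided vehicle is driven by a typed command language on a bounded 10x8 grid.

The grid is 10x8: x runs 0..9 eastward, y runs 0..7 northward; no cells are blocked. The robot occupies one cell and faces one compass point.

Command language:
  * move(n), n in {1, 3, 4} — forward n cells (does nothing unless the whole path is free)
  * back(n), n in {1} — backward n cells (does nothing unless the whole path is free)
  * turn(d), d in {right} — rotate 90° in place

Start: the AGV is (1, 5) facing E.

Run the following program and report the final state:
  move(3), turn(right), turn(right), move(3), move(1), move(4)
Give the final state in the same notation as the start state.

from: (1, 5) facing E
[1] after move(3): (4, 5) facing E
[2] after turn(right): (4, 5) facing S
[3] after turn(right): (4, 5) facing W
[4] after move(3): (1, 5) facing W
[5] after move(1): (0, 5) facing W
[6] after move(4): (0, 5) facing W

(0, 5) facing W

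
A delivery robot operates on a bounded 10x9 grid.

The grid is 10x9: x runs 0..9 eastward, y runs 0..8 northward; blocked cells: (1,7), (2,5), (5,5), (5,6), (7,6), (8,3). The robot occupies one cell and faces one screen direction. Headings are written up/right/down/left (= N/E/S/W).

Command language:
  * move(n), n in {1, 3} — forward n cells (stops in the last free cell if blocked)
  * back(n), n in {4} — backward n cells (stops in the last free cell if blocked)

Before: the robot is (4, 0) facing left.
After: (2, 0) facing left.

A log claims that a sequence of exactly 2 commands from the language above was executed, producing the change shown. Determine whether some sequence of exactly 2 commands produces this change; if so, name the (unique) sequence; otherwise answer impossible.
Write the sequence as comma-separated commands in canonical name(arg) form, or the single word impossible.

move(1), move(1)

key: heading stays W — no command in the sequence turns
start: (4, 0) facing left
step 1 (move(1)): (3, 0) facing left
step 2 (move(1)): (2, 0) facing left
uniquely the one of 9 2-step routes that fits.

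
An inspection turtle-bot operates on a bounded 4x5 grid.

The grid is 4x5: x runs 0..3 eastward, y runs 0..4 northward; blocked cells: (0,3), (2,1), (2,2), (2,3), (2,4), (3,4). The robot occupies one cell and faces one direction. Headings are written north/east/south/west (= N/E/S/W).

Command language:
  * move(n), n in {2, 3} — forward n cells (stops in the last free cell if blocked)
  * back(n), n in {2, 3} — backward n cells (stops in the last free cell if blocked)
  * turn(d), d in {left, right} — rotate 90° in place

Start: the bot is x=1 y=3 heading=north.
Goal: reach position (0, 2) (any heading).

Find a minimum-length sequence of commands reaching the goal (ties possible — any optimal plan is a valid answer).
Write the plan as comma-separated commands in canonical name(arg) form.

move(2), back(2), turn(left), move(2)

initial: x=1 y=3 heading=north
1. move(2) → x=1 y=4 heading=north
2. back(2) → x=1 y=2 heading=north
3. turn(left) → x=1 y=2 heading=west
4. move(2) → x=0 y=2 heading=west
nothing shorter than 4 reaches the goal.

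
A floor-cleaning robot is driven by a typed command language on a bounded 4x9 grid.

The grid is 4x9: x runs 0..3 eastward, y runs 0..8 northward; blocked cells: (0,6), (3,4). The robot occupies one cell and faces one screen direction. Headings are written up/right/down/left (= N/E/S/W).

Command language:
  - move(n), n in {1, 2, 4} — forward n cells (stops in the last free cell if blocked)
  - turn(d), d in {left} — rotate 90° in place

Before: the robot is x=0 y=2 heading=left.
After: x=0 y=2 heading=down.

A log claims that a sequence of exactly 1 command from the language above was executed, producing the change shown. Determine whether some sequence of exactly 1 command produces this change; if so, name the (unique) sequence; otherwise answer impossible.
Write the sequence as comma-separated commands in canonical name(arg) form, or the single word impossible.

key: parked at (0,2) the whole time — nothing moves the robot
initial: x=0 y=2 heading=left
t=1 turn(left) ⇒ x=0 y=2 heading=down
no other 1-command option fits: unique.

turn(left)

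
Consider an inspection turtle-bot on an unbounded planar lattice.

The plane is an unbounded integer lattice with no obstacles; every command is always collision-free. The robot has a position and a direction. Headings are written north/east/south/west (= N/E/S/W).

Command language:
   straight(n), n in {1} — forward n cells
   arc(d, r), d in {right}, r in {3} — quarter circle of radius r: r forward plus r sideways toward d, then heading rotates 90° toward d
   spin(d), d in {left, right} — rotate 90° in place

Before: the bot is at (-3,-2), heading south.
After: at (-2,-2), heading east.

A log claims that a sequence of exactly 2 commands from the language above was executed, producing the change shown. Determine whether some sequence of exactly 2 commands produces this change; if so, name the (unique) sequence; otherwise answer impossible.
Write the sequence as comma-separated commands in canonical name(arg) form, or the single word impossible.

spin(left), straight(1)

key: cell and facing (now E) both changed — the 2 commands mix motion and turning
t0: at (-3,-2), heading south
step 1 (spin(left)): at (-3,-2), heading east
step 2 (straight(1)): at (-2,-2), heading east
uniquely the one of 16 2-step routes that fits.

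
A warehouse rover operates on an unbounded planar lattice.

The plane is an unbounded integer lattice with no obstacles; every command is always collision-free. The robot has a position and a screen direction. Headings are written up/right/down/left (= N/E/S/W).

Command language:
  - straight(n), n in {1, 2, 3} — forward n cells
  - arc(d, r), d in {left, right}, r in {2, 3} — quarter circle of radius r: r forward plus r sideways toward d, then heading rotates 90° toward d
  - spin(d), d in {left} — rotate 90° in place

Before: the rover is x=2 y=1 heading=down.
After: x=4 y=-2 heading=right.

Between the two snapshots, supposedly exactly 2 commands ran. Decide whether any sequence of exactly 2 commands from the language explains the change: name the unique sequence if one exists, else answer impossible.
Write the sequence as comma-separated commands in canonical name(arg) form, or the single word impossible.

key: cell and facing (now E) both changed — the 2 commands mix motion and turning
from: x=2 y=1 heading=down
t=1 straight(1) ⇒ x=2 y=0 heading=down
t=2 arc(left, 2) ⇒ x=4 y=-2 heading=right
no other 2-command option fits: unique.

straight(1), arc(left, 2)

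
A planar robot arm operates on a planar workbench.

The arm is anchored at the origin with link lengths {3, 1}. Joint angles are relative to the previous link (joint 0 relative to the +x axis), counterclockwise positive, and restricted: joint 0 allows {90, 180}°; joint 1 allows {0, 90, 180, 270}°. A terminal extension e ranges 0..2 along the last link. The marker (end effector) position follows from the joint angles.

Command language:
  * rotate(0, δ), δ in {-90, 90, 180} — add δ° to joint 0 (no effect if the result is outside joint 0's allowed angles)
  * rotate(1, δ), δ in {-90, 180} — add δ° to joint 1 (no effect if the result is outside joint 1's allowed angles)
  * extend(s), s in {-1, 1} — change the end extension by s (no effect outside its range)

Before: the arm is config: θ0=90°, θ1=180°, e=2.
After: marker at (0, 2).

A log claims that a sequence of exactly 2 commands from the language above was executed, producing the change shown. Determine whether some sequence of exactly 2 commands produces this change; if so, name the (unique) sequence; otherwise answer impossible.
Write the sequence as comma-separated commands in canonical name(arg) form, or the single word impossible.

extend(-1), extend(-1)

t0: config: θ0=90°, θ1=180°, e=2
step 1 (extend(-1)): config: θ0=90°, θ1=180°, e=1
step 2 (extend(-1)): config: θ0=90°, θ1=180°, e=0
all 49 alternatives checked — unique.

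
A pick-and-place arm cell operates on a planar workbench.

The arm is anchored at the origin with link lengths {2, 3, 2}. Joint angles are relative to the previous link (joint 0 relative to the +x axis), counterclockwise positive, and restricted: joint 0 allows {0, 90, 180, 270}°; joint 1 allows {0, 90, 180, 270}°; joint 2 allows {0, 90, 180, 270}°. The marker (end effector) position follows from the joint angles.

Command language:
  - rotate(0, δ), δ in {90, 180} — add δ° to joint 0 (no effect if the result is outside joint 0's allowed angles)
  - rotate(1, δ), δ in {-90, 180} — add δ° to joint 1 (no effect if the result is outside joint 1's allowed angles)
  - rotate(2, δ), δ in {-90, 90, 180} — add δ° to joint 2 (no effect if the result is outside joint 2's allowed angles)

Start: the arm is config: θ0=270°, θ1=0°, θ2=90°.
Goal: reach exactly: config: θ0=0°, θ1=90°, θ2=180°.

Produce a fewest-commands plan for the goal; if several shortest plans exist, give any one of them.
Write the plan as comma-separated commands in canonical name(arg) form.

start: config: θ0=270°, θ1=0°, θ2=90°
t=1 rotate(1, -90) ⇒ config: θ0=270°, θ1=270°, θ2=90°
t=2 rotate(1, 180) ⇒ config: θ0=270°, θ1=90°, θ2=90°
t=3 rotate(2, 90) ⇒ config: θ0=270°, θ1=90°, θ2=180°
t=4 rotate(0, 90) ⇒ config: θ0=0°, θ1=90°, θ2=180°
minimal: 4 command(s), checked below 4.

rotate(1, -90), rotate(1, 180), rotate(2, 90), rotate(0, 90)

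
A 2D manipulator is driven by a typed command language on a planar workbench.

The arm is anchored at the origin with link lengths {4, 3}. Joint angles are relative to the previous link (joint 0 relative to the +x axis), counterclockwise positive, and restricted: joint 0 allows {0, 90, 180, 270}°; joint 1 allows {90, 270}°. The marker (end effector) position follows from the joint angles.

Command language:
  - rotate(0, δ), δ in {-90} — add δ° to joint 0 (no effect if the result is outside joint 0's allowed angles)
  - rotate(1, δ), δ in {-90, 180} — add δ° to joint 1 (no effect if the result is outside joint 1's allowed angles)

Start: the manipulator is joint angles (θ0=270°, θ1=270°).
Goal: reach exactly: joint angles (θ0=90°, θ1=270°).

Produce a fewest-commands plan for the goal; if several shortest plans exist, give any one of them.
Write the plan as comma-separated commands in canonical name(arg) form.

rotate(0, -90), rotate(0, -90)

initial: joint angles (θ0=270°, θ1=270°)
t=1 rotate(0, -90) ⇒ joint angles (θ0=180°, θ1=270°)
t=2 rotate(0, -90) ⇒ joint angles (θ0=90°, θ1=270°)
no 1-step plan works, so 2 is optimal.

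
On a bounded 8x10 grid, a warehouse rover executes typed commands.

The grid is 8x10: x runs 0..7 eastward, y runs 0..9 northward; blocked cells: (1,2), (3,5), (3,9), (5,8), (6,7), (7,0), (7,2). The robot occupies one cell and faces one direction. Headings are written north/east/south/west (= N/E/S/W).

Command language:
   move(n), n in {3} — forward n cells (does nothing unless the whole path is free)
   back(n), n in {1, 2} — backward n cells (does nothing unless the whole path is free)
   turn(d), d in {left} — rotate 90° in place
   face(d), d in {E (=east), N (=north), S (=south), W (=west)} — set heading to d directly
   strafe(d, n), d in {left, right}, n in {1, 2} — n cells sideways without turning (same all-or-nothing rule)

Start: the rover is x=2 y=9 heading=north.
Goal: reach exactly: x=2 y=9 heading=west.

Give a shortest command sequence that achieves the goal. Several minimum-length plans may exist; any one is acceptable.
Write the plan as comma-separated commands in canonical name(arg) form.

face(W)

initial: x=2 y=9 heading=north
step 1 (face(W)): x=2 y=9 heading=west
shorter routes all fall short; 1 is best.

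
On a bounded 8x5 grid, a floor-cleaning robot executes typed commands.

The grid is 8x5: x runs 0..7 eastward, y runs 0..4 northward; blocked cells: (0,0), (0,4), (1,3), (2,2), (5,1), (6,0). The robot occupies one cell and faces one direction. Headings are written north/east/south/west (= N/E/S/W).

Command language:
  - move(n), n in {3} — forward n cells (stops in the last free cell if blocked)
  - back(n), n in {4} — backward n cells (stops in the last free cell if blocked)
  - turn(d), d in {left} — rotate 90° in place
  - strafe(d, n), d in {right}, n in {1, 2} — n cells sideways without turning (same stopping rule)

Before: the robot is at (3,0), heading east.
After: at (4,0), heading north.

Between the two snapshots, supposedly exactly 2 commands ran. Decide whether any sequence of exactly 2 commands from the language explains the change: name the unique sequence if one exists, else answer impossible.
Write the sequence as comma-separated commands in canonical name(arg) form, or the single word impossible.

turn(left), strafe(right, 1)

key: cell and facing (now N) both changed — the 2 commands mix motion and turning
begin: at (3,0), heading east
step 1 (turn(left)): at (3,0), heading north
step 2 (strafe(right, 1)): at (4,0), heading north
no rival 2-sequence matches.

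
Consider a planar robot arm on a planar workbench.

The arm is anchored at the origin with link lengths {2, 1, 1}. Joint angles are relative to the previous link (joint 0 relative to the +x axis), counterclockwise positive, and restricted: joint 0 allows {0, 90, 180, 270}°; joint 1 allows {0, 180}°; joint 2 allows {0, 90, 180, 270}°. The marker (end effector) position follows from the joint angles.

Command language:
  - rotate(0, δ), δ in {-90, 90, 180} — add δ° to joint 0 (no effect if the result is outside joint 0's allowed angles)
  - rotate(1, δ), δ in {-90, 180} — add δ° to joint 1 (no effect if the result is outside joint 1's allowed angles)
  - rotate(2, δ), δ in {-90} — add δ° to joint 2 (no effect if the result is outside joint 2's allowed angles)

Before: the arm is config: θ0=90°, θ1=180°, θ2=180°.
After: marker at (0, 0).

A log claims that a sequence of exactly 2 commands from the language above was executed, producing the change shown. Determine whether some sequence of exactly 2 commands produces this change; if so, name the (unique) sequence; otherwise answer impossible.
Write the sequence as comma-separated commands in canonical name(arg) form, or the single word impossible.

rotate(2, -90), rotate(2, -90)

start: config: θ0=90°, θ1=180°, θ2=180°
[1] after rotate(2, -90): config: θ0=90°, θ1=180°, θ2=90°
[2] after rotate(2, -90): config: θ0=90°, θ1=180°, θ2=0°
no rival 2-sequence matches.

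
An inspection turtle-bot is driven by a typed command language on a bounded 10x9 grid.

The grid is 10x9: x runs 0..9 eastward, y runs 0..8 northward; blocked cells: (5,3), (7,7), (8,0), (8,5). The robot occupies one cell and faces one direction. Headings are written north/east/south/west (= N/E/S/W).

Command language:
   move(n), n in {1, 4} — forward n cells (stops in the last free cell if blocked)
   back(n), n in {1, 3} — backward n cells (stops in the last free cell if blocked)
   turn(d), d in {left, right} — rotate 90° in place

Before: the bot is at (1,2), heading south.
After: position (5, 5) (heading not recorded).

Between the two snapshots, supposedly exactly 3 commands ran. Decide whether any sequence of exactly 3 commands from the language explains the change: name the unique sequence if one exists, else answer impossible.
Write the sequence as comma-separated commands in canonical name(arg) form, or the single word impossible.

key: order matters: swapping back(3) and move(4) lands elsewhere
t0: at (1,2), heading south
step 1 (back(3)): at (1,5), heading south
step 2 (turn(left)): at (1,5), heading east
step 3 (move(4)): at (5,5), heading east
no rival 3-sequence matches.

back(3), turn(left), move(4)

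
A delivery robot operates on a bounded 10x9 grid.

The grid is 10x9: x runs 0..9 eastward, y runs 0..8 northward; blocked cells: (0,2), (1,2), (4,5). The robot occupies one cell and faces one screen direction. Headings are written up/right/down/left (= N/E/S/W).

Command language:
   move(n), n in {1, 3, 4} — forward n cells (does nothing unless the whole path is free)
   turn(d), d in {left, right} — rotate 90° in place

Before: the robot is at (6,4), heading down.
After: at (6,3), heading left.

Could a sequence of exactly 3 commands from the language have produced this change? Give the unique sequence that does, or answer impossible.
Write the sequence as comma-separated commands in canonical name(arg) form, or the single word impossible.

move(1), move(4), turn(right)

key: move(4) would leave the grid, so it does nothing
initial: at (6,4), heading down
[1] after move(1): at (6,3), heading down
[2] after move(4): at (6,3), heading down
[3] after turn(right): at (6,3), heading left
no rival 3-sequence matches.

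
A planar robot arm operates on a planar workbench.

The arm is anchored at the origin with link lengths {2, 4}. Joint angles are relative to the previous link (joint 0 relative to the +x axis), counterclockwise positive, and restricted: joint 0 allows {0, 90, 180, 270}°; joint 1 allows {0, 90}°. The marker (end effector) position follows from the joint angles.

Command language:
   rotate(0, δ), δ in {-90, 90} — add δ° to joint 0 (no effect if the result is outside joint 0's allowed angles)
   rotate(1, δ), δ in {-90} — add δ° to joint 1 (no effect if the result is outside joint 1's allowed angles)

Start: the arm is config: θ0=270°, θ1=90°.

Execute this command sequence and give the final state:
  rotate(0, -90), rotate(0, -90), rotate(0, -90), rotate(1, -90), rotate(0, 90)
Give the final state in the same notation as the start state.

config: θ0=90°, θ1=0°

from: config: θ0=270°, θ1=90°
1. rotate(0, -90) → config: θ0=180°, θ1=90°
2. rotate(0, -90) → config: θ0=90°, θ1=90°
3. rotate(0, -90) → config: θ0=0°, θ1=90°
4. rotate(1, -90) → config: θ0=0°, θ1=0°
5. rotate(0, 90) → config: θ0=90°, θ1=0°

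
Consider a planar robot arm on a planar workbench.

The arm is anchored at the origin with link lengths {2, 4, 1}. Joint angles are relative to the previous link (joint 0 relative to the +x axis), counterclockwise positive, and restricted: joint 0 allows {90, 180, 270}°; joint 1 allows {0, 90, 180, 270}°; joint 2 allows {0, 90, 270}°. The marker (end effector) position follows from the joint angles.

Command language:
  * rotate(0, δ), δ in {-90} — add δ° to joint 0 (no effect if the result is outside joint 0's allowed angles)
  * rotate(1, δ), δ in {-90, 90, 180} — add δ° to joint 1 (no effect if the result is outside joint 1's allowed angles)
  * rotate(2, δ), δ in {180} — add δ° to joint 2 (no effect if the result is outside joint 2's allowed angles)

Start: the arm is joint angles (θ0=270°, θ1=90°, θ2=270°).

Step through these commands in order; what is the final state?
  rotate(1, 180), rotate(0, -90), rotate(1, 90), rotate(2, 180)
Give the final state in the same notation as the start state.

joint angles (θ0=180°, θ1=0°, θ2=90°)

t0: joint angles (θ0=270°, θ1=90°, θ2=270°)
t=1 rotate(1, 180) ⇒ joint angles (θ0=270°, θ1=270°, θ2=270°)
t=2 rotate(0, -90) ⇒ joint angles (θ0=180°, θ1=270°, θ2=270°)
t=3 rotate(1, 90) ⇒ joint angles (θ0=180°, θ1=0°, θ2=270°)
t=4 rotate(2, 180) ⇒ joint angles (θ0=180°, θ1=0°, θ2=90°)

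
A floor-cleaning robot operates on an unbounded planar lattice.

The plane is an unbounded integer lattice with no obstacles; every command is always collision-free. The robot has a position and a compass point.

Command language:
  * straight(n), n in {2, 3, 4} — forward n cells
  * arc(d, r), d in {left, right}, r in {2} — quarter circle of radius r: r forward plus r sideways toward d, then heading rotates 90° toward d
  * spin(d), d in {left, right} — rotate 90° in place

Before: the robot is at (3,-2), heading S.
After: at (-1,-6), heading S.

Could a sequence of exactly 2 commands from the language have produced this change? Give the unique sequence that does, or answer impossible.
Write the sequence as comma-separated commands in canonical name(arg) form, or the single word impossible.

arc(right, 2), arc(left, 2)

key: running arc(left, 2) before arc(right, 2) would end elsewhere — order is forced
start: at (3,-2), heading S
step 1 (arc(right, 2)): at (1,-4), heading W
step 2 (arc(left, 2)): at (-1,-6), heading S
uniquely the one of 49 2-step routes that fits.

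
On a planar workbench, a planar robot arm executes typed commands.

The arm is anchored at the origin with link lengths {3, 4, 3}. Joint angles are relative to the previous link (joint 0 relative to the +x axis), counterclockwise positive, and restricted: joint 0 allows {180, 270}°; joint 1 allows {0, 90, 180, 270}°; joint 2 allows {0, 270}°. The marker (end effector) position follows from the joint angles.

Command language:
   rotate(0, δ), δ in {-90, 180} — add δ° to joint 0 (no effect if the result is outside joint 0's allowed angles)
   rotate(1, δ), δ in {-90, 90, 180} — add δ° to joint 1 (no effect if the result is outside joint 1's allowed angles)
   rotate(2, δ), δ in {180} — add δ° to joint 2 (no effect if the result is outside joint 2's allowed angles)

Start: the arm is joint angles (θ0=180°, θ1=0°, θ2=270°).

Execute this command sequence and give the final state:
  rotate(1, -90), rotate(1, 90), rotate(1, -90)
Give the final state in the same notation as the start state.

begin: joint angles (θ0=180°, θ1=0°, θ2=270°)
step 1 (rotate(1, -90)): joint angles (θ0=180°, θ1=270°, θ2=270°)
step 2 (rotate(1, 90)): joint angles (θ0=180°, θ1=0°, θ2=270°)
step 3 (rotate(1, -90)): joint angles (θ0=180°, θ1=270°, θ2=270°)

joint angles (θ0=180°, θ1=270°, θ2=270°)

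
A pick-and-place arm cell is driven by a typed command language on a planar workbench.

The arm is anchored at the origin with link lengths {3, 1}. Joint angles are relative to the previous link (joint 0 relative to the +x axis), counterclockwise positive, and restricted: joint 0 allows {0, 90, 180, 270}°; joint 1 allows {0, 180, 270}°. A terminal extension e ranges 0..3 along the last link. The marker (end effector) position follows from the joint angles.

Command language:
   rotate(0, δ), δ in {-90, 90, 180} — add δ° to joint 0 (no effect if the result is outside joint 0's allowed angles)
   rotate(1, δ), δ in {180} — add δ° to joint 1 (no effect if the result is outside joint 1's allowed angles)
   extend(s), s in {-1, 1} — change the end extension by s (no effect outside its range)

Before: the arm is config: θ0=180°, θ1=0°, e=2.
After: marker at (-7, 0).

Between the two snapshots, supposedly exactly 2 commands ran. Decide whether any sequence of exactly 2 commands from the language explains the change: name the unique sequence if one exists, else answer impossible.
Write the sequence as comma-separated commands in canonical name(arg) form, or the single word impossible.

extend(1), extend(1)

initial: config: θ0=180°, θ1=0°, e=2
step 1 (extend(1)): config: θ0=180°, θ1=0°, e=3
step 2 (extend(1)): config: θ0=180°, θ1=0°, e=3
uniquely the one of 36 2-step routes that fits.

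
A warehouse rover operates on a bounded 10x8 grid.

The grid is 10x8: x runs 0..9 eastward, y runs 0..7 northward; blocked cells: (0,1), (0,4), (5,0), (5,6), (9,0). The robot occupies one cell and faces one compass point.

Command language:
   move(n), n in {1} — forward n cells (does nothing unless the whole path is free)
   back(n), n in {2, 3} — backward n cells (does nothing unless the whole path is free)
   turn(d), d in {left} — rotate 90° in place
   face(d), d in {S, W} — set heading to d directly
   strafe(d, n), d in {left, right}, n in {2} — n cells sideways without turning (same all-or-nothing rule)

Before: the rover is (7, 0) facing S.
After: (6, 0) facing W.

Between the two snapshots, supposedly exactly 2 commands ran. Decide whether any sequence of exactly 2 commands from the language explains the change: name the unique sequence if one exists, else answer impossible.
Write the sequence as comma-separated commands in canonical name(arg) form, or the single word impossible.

key: running move(1) before face(W) would end elsewhere — order is forced
t0: (7, 0) facing S
1. face(W) → (7, 0) facing W
2. move(1) → (6, 0) facing W
all 64 alternatives checked — unique.

face(W), move(1)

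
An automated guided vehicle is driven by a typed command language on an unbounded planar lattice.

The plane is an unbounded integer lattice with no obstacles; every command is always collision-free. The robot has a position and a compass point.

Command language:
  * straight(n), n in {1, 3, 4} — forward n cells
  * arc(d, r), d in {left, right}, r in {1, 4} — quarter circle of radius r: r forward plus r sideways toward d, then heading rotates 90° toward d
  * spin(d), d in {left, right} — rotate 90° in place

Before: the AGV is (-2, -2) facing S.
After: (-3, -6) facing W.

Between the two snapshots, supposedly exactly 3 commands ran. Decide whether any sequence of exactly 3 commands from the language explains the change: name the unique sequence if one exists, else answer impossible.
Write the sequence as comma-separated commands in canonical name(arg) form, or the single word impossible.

straight(4), spin(right), straight(1)

key: running straight(1) before straight(4) would end elsewhere — order is forced
start: (-2, -2) facing S
step 1 (straight(4)): (-2, -6) facing S
step 2 (spin(right)): (-2, -6) facing W
step 3 (straight(1)): (-3, -6) facing W
no other 3-command option fits: unique.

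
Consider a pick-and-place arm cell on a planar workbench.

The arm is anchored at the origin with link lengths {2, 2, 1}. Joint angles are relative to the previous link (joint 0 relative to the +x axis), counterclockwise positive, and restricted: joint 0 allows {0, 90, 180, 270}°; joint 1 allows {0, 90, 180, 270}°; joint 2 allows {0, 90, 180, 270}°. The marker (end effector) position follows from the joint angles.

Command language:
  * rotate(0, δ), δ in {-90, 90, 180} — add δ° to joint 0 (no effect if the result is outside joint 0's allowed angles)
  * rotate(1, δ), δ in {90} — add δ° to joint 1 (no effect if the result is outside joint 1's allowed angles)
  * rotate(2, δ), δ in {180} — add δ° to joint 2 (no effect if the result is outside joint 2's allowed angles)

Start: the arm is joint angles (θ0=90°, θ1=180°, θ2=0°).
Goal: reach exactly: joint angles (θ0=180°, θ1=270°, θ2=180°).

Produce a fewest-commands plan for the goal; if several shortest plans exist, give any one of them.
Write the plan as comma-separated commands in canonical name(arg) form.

rotate(0, 90), rotate(1, 90), rotate(2, 180)

from: joint angles (θ0=90°, θ1=180°, θ2=0°)
1. rotate(0, 90) → joint angles (θ0=180°, θ1=180°, θ2=0°)
2. rotate(1, 90) → joint angles (θ0=180°, θ1=270°, θ2=0°)
3. rotate(2, 180) → joint angles (θ0=180°, θ1=270°, θ2=180°)
minimal: 3 command(s), checked below 3.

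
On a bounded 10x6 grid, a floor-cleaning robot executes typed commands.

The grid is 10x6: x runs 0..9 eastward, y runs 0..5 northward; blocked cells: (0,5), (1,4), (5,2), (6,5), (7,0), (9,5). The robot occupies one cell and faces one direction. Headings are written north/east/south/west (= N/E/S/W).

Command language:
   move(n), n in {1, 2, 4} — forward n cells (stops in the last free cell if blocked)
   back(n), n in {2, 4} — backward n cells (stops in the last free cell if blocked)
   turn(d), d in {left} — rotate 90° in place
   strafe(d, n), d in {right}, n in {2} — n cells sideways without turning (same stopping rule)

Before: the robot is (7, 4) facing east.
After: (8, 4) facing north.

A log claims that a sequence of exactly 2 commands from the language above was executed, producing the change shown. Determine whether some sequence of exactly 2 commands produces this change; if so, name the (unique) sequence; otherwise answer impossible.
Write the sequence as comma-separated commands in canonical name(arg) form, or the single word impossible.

move(1), turn(left)

key: order matters: swapping move(1) and turn(left) lands elsewhere
start: (7, 4) facing east
step 1 (move(1)): (8, 4) facing east
step 2 (turn(left)): (8, 4) facing north
all 49 alternatives checked — unique.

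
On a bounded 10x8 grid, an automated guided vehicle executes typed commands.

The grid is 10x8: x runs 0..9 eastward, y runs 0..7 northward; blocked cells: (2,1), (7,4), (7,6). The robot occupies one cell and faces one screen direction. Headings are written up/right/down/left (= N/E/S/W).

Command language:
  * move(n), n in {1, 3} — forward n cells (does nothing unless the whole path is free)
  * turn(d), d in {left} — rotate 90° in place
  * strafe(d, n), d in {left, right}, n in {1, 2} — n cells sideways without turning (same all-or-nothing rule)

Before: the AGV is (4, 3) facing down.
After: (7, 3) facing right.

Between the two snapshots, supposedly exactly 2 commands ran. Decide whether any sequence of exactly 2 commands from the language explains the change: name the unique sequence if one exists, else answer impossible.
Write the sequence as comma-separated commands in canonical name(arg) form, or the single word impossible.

key: cell and facing (now E) both changed — the 2 commands mix motion and turning
start: (4, 3) facing down
t=1 turn(left) ⇒ (4, 3) facing right
t=2 move(3) ⇒ (7, 3) facing right
no rival 2-sequence matches.

turn(left), move(3)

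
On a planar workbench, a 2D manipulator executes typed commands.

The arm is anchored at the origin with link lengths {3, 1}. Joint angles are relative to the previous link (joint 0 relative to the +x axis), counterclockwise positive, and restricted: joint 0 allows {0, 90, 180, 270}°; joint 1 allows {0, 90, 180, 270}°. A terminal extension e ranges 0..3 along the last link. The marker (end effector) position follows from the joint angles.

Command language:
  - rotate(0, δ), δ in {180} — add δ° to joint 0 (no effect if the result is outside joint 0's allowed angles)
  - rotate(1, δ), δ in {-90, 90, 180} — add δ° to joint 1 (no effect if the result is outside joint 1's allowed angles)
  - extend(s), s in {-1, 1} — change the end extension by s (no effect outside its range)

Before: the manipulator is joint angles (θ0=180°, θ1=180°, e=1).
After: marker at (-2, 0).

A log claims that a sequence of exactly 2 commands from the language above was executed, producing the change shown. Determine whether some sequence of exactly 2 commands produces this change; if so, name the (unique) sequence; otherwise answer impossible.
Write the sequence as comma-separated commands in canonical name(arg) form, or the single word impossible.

extend(-1), extend(-1)

start: joint angles (θ0=180°, θ1=180°, e=1)
[1] after extend(-1): joint angles (θ0=180°, θ1=180°, e=0)
[2] after extend(-1): joint angles (θ0=180°, θ1=180°, e=0)
all 36 alternatives checked — unique.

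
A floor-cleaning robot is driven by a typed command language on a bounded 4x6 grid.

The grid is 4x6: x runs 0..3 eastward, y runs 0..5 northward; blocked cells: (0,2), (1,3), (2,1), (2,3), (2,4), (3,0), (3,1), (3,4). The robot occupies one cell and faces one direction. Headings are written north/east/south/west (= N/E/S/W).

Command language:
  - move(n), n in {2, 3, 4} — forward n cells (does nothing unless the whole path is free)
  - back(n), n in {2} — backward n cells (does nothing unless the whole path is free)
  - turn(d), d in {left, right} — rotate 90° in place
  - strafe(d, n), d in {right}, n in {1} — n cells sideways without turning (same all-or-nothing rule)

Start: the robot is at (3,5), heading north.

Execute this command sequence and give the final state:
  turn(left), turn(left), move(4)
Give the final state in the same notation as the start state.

at (3,5), heading south

t0: at (3,5), heading north
1. turn(left) → at (3,5), heading west
2. turn(left) → at (3,5), heading south
3. move(4) → at (3,5), heading south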